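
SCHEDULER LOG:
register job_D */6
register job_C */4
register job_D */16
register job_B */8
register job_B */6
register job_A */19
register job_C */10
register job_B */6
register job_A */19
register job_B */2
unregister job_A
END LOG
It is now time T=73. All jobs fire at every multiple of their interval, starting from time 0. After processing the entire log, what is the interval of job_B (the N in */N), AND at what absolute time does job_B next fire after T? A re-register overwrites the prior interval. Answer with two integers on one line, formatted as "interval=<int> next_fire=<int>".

Op 1: register job_D */6 -> active={job_D:*/6}
Op 2: register job_C */4 -> active={job_C:*/4, job_D:*/6}
Op 3: register job_D */16 -> active={job_C:*/4, job_D:*/16}
Op 4: register job_B */8 -> active={job_B:*/8, job_C:*/4, job_D:*/16}
Op 5: register job_B */6 -> active={job_B:*/6, job_C:*/4, job_D:*/16}
Op 6: register job_A */19 -> active={job_A:*/19, job_B:*/6, job_C:*/4, job_D:*/16}
Op 7: register job_C */10 -> active={job_A:*/19, job_B:*/6, job_C:*/10, job_D:*/16}
Op 8: register job_B */6 -> active={job_A:*/19, job_B:*/6, job_C:*/10, job_D:*/16}
Op 9: register job_A */19 -> active={job_A:*/19, job_B:*/6, job_C:*/10, job_D:*/16}
Op 10: register job_B */2 -> active={job_A:*/19, job_B:*/2, job_C:*/10, job_D:*/16}
Op 11: unregister job_A -> active={job_B:*/2, job_C:*/10, job_D:*/16}
Final interval of job_B = 2
Next fire of job_B after T=73: (73//2+1)*2 = 74

Answer: interval=2 next_fire=74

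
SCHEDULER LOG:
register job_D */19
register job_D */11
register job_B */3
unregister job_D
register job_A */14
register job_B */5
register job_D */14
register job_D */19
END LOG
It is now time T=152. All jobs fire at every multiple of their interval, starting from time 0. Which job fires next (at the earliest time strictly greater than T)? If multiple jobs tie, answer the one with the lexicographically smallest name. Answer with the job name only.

Op 1: register job_D */19 -> active={job_D:*/19}
Op 2: register job_D */11 -> active={job_D:*/11}
Op 3: register job_B */3 -> active={job_B:*/3, job_D:*/11}
Op 4: unregister job_D -> active={job_B:*/3}
Op 5: register job_A */14 -> active={job_A:*/14, job_B:*/3}
Op 6: register job_B */5 -> active={job_A:*/14, job_B:*/5}
Op 7: register job_D */14 -> active={job_A:*/14, job_B:*/5, job_D:*/14}
Op 8: register job_D */19 -> active={job_A:*/14, job_B:*/5, job_D:*/19}
  job_A: interval 14, next fire after T=152 is 154
  job_B: interval 5, next fire after T=152 is 155
  job_D: interval 19, next fire after T=152 is 171
Earliest = 154, winner (lex tiebreak) = job_A

Answer: job_A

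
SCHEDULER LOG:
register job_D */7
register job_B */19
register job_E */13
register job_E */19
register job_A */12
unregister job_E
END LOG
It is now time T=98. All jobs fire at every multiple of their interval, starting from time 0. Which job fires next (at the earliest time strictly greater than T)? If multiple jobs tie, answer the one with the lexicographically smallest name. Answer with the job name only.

Op 1: register job_D */7 -> active={job_D:*/7}
Op 2: register job_B */19 -> active={job_B:*/19, job_D:*/7}
Op 3: register job_E */13 -> active={job_B:*/19, job_D:*/7, job_E:*/13}
Op 4: register job_E */19 -> active={job_B:*/19, job_D:*/7, job_E:*/19}
Op 5: register job_A */12 -> active={job_A:*/12, job_B:*/19, job_D:*/7, job_E:*/19}
Op 6: unregister job_E -> active={job_A:*/12, job_B:*/19, job_D:*/7}
  job_A: interval 12, next fire after T=98 is 108
  job_B: interval 19, next fire after T=98 is 114
  job_D: interval 7, next fire after T=98 is 105
Earliest = 105, winner (lex tiebreak) = job_D

Answer: job_D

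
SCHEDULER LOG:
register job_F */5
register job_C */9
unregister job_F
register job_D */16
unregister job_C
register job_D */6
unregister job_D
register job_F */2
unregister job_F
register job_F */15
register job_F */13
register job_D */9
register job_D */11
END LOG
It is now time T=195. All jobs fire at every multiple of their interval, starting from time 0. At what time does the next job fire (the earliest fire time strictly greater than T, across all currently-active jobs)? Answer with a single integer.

Op 1: register job_F */5 -> active={job_F:*/5}
Op 2: register job_C */9 -> active={job_C:*/9, job_F:*/5}
Op 3: unregister job_F -> active={job_C:*/9}
Op 4: register job_D */16 -> active={job_C:*/9, job_D:*/16}
Op 5: unregister job_C -> active={job_D:*/16}
Op 6: register job_D */6 -> active={job_D:*/6}
Op 7: unregister job_D -> active={}
Op 8: register job_F */2 -> active={job_F:*/2}
Op 9: unregister job_F -> active={}
Op 10: register job_F */15 -> active={job_F:*/15}
Op 11: register job_F */13 -> active={job_F:*/13}
Op 12: register job_D */9 -> active={job_D:*/9, job_F:*/13}
Op 13: register job_D */11 -> active={job_D:*/11, job_F:*/13}
  job_D: interval 11, next fire after T=195 is 198
  job_F: interval 13, next fire after T=195 is 208
Earliest fire time = 198 (job job_D)

Answer: 198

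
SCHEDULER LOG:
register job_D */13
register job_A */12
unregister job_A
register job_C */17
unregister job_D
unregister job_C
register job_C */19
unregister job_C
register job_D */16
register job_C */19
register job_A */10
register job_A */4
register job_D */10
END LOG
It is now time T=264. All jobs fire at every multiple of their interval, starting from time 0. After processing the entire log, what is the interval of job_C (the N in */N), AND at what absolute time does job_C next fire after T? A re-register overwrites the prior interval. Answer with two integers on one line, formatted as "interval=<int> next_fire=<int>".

Answer: interval=19 next_fire=266

Derivation:
Op 1: register job_D */13 -> active={job_D:*/13}
Op 2: register job_A */12 -> active={job_A:*/12, job_D:*/13}
Op 3: unregister job_A -> active={job_D:*/13}
Op 4: register job_C */17 -> active={job_C:*/17, job_D:*/13}
Op 5: unregister job_D -> active={job_C:*/17}
Op 6: unregister job_C -> active={}
Op 7: register job_C */19 -> active={job_C:*/19}
Op 8: unregister job_C -> active={}
Op 9: register job_D */16 -> active={job_D:*/16}
Op 10: register job_C */19 -> active={job_C:*/19, job_D:*/16}
Op 11: register job_A */10 -> active={job_A:*/10, job_C:*/19, job_D:*/16}
Op 12: register job_A */4 -> active={job_A:*/4, job_C:*/19, job_D:*/16}
Op 13: register job_D */10 -> active={job_A:*/4, job_C:*/19, job_D:*/10}
Final interval of job_C = 19
Next fire of job_C after T=264: (264//19+1)*19 = 266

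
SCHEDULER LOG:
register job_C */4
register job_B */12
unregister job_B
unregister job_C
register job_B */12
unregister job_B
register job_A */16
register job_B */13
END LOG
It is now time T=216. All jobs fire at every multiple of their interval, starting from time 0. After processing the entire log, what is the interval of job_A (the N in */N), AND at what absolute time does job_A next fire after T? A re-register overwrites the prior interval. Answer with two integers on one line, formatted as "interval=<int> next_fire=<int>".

Op 1: register job_C */4 -> active={job_C:*/4}
Op 2: register job_B */12 -> active={job_B:*/12, job_C:*/4}
Op 3: unregister job_B -> active={job_C:*/4}
Op 4: unregister job_C -> active={}
Op 5: register job_B */12 -> active={job_B:*/12}
Op 6: unregister job_B -> active={}
Op 7: register job_A */16 -> active={job_A:*/16}
Op 8: register job_B */13 -> active={job_A:*/16, job_B:*/13}
Final interval of job_A = 16
Next fire of job_A after T=216: (216//16+1)*16 = 224

Answer: interval=16 next_fire=224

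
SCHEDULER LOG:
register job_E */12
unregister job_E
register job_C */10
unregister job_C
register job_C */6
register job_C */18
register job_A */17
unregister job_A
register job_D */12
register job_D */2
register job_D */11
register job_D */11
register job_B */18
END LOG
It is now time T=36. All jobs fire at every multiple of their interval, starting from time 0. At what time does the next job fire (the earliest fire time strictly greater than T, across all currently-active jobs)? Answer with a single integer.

Op 1: register job_E */12 -> active={job_E:*/12}
Op 2: unregister job_E -> active={}
Op 3: register job_C */10 -> active={job_C:*/10}
Op 4: unregister job_C -> active={}
Op 5: register job_C */6 -> active={job_C:*/6}
Op 6: register job_C */18 -> active={job_C:*/18}
Op 7: register job_A */17 -> active={job_A:*/17, job_C:*/18}
Op 8: unregister job_A -> active={job_C:*/18}
Op 9: register job_D */12 -> active={job_C:*/18, job_D:*/12}
Op 10: register job_D */2 -> active={job_C:*/18, job_D:*/2}
Op 11: register job_D */11 -> active={job_C:*/18, job_D:*/11}
Op 12: register job_D */11 -> active={job_C:*/18, job_D:*/11}
Op 13: register job_B */18 -> active={job_B:*/18, job_C:*/18, job_D:*/11}
  job_B: interval 18, next fire after T=36 is 54
  job_C: interval 18, next fire after T=36 is 54
  job_D: interval 11, next fire after T=36 is 44
Earliest fire time = 44 (job job_D)

Answer: 44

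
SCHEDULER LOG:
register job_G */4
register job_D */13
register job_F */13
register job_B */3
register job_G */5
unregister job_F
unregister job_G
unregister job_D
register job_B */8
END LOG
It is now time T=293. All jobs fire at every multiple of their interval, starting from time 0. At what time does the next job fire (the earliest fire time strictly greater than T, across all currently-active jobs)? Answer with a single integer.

Op 1: register job_G */4 -> active={job_G:*/4}
Op 2: register job_D */13 -> active={job_D:*/13, job_G:*/4}
Op 3: register job_F */13 -> active={job_D:*/13, job_F:*/13, job_G:*/4}
Op 4: register job_B */3 -> active={job_B:*/3, job_D:*/13, job_F:*/13, job_G:*/4}
Op 5: register job_G */5 -> active={job_B:*/3, job_D:*/13, job_F:*/13, job_G:*/5}
Op 6: unregister job_F -> active={job_B:*/3, job_D:*/13, job_G:*/5}
Op 7: unregister job_G -> active={job_B:*/3, job_D:*/13}
Op 8: unregister job_D -> active={job_B:*/3}
Op 9: register job_B */8 -> active={job_B:*/8}
  job_B: interval 8, next fire after T=293 is 296
Earliest fire time = 296 (job job_B)

Answer: 296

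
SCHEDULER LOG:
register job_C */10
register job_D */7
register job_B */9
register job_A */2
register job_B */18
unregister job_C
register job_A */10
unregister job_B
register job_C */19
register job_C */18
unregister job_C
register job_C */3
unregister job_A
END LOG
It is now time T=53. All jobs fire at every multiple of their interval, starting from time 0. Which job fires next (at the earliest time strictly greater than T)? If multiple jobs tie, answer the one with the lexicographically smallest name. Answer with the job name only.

Answer: job_C

Derivation:
Op 1: register job_C */10 -> active={job_C:*/10}
Op 2: register job_D */7 -> active={job_C:*/10, job_D:*/7}
Op 3: register job_B */9 -> active={job_B:*/9, job_C:*/10, job_D:*/7}
Op 4: register job_A */2 -> active={job_A:*/2, job_B:*/9, job_C:*/10, job_D:*/7}
Op 5: register job_B */18 -> active={job_A:*/2, job_B:*/18, job_C:*/10, job_D:*/7}
Op 6: unregister job_C -> active={job_A:*/2, job_B:*/18, job_D:*/7}
Op 7: register job_A */10 -> active={job_A:*/10, job_B:*/18, job_D:*/7}
Op 8: unregister job_B -> active={job_A:*/10, job_D:*/7}
Op 9: register job_C */19 -> active={job_A:*/10, job_C:*/19, job_D:*/7}
Op 10: register job_C */18 -> active={job_A:*/10, job_C:*/18, job_D:*/7}
Op 11: unregister job_C -> active={job_A:*/10, job_D:*/7}
Op 12: register job_C */3 -> active={job_A:*/10, job_C:*/3, job_D:*/7}
Op 13: unregister job_A -> active={job_C:*/3, job_D:*/7}
  job_C: interval 3, next fire after T=53 is 54
  job_D: interval 7, next fire after T=53 is 56
Earliest = 54, winner (lex tiebreak) = job_C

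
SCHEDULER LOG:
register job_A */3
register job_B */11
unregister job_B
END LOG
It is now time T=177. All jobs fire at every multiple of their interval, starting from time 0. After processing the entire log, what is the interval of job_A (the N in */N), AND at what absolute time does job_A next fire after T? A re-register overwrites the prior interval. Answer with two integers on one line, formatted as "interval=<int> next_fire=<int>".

Op 1: register job_A */3 -> active={job_A:*/3}
Op 2: register job_B */11 -> active={job_A:*/3, job_B:*/11}
Op 3: unregister job_B -> active={job_A:*/3}
Final interval of job_A = 3
Next fire of job_A after T=177: (177//3+1)*3 = 180

Answer: interval=3 next_fire=180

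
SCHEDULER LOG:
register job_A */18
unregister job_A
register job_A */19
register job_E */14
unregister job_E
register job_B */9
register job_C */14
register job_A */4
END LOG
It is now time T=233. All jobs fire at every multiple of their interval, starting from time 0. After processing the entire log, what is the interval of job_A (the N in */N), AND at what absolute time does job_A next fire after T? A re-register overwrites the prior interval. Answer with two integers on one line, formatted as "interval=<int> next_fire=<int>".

Answer: interval=4 next_fire=236

Derivation:
Op 1: register job_A */18 -> active={job_A:*/18}
Op 2: unregister job_A -> active={}
Op 3: register job_A */19 -> active={job_A:*/19}
Op 4: register job_E */14 -> active={job_A:*/19, job_E:*/14}
Op 5: unregister job_E -> active={job_A:*/19}
Op 6: register job_B */9 -> active={job_A:*/19, job_B:*/9}
Op 7: register job_C */14 -> active={job_A:*/19, job_B:*/9, job_C:*/14}
Op 8: register job_A */4 -> active={job_A:*/4, job_B:*/9, job_C:*/14}
Final interval of job_A = 4
Next fire of job_A after T=233: (233//4+1)*4 = 236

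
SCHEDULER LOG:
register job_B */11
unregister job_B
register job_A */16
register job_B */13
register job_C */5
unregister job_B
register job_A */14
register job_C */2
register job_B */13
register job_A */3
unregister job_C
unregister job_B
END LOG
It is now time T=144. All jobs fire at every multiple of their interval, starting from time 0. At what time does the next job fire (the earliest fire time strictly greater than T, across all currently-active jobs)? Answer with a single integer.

Answer: 147

Derivation:
Op 1: register job_B */11 -> active={job_B:*/11}
Op 2: unregister job_B -> active={}
Op 3: register job_A */16 -> active={job_A:*/16}
Op 4: register job_B */13 -> active={job_A:*/16, job_B:*/13}
Op 5: register job_C */5 -> active={job_A:*/16, job_B:*/13, job_C:*/5}
Op 6: unregister job_B -> active={job_A:*/16, job_C:*/5}
Op 7: register job_A */14 -> active={job_A:*/14, job_C:*/5}
Op 8: register job_C */2 -> active={job_A:*/14, job_C:*/2}
Op 9: register job_B */13 -> active={job_A:*/14, job_B:*/13, job_C:*/2}
Op 10: register job_A */3 -> active={job_A:*/3, job_B:*/13, job_C:*/2}
Op 11: unregister job_C -> active={job_A:*/3, job_B:*/13}
Op 12: unregister job_B -> active={job_A:*/3}
  job_A: interval 3, next fire after T=144 is 147
Earliest fire time = 147 (job job_A)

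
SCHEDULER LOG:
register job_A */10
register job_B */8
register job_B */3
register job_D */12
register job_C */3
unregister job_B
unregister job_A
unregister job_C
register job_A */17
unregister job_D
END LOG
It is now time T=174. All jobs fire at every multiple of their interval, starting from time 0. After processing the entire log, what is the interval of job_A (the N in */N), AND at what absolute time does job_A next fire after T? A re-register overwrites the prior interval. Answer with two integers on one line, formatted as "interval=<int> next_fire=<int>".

Op 1: register job_A */10 -> active={job_A:*/10}
Op 2: register job_B */8 -> active={job_A:*/10, job_B:*/8}
Op 3: register job_B */3 -> active={job_A:*/10, job_B:*/3}
Op 4: register job_D */12 -> active={job_A:*/10, job_B:*/3, job_D:*/12}
Op 5: register job_C */3 -> active={job_A:*/10, job_B:*/3, job_C:*/3, job_D:*/12}
Op 6: unregister job_B -> active={job_A:*/10, job_C:*/3, job_D:*/12}
Op 7: unregister job_A -> active={job_C:*/3, job_D:*/12}
Op 8: unregister job_C -> active={job_D:*/12}
Op 9: register job_A */17 -> active={job_A:*/17, job_D:*/12}
Op 10: unregister job_D -> active={job_A:*/17}
Final interval of job_A = 17
Next fire of job_A after T=174: (174//17+1)*17 = 187

Answer: interval=17 next_fire=187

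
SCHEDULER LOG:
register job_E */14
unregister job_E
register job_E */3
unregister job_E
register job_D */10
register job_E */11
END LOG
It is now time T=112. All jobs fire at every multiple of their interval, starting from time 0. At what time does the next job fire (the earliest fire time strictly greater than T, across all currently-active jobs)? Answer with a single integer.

Op 1: register job_E */14 -> active={job_E:*/14}
Op 2: unregister job_E -> active={}
Op 3: register job_E */3 -> active={job_E:*/3}
Op 4: unregister job_E -> active={}
Op 5: register job_D */10 -> active={job_D:*/10}
Op 6: register job_E */11 -> active={job_D:*/10, job_E:*/11}
  job_D: interval 10, next fire after T=112 is 120
  job_E: interval 11, next fire after T=112 is 121
Earliest fire time = 120 (job job_D)

Answer: 120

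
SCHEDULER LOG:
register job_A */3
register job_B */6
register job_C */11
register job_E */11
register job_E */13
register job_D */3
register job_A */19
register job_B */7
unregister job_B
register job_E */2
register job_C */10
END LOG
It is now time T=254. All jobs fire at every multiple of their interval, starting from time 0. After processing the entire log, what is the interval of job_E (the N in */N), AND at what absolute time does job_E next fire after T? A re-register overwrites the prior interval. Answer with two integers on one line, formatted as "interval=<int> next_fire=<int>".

Op 1: register job_A */3 -> active={job_A:*/3}
Op 2: register job_B */6 -> active={job_A:*/3, job_B:*/6}
Op 3: register job_C */11 -> active={job_A:*/3, job_B:*/6, job_C:*/11}
Op 4: register job_E */11 -> active={job_A:*/3, job_B:*/6, job_C:*/11, job_E:*/11}
Op 5: register job_E */13 -> active={job_A:*/3, job_B:*/6, job_C:*/11, job_E:*/13}
Op 6: register job_D */3 -> active={job_A:*/3, job_B:*/6, job_C:*/11, job_D:*/3, job_E:*/13}
Op 7: register job_A */19 -> active={job_A:*/19, job_B:*/6, job_C:*/11, job_D:*/3, job_E:*/13}
Op 8: register job_B */7 -> active={job_A:*/19, job_B:*/7, job_C:*/11, job_D:*/3, job_E:*/13}
Op 9: unregister job_B -> active={job_A:*/19, job_C:*/11, job_D:*/3, job_E:*/13}
Op 10: register job_E */2 -> active={job_A:*/19, job_C:*/11, job_D:*/3, job_E:*/2}
Op 11: register job_C */10 -> active={job_A:*/19, job_C:*/10, job_D:*/3, job_E:*/2}
Final interval of job_E = 2
Next fire of job_E after T=254: (254//2+1)*2 = 256

Answer: interval=2 next_fire=256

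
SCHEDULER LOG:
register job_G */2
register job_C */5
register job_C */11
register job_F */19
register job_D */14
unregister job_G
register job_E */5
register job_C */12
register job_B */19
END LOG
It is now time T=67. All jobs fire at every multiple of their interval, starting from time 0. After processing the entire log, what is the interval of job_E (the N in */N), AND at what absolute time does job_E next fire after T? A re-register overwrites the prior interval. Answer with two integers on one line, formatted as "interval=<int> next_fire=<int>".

Answer: interval=5 next_fire=70

Derivation:
Op 1: register job_G */2 -> active={job_G:*/2}
Op 2: register job_C */5 -> active={job_C:*/5, job_G:*/2}
Op 3: register job_C */11 -> active={job_C:*/11, job_G:*/2}
Op 4: register job_F */19 -> active={job_C:*/11, job_F:*/19, job_G:*/2}
Op 5: register job_D */14 -> active={job_C:*/11, job_D:*/14, job_F:*/19, job_G:*/2}
Op 6: unregister job_G -> active={job_C:*/11, job_D:*/14, job_F:*/19}
Op 7: register job_E */5 -> active={job_C:*/11, job_D:*/14, job_E:*/5, job_F:*/19}
Op 8: register job_C */12 -> active={job_C:*/12, job_D:*/14, job_E:*/5, job_F:*/19}
Op 9: register job_B */19 -> active={job_B:*/19, job_C:*/12, job_D:*/14, job_E:*/5, job_F:*/19}
Final interval of job_E = 5
Next fire of job_E after T=67: (67//5+1)*5 = 70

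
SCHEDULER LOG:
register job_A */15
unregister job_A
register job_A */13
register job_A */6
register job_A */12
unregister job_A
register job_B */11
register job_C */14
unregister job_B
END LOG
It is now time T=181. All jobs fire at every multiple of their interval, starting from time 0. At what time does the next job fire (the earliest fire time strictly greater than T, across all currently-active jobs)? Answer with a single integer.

Answer: 182

Derivation:
Op 1: register job_A */15 -> active={job_A:*/15}
Op 2: unregister job_A -> active={}
Op 3: register job_A */13 -> active={job_A:*/13}
Op 4: register job_A */6 -> active={job_A:*/6}
Op 5: register job_A */12 -> active={job_A:*/12}
Op 6: unregister job_A -> active={}
Op 7: register job_B */11 -> active={job_B:*/11}
Op 8: register job_C */14 -> active={job_B:*/11, job_C:*/14}
Op 9: unregister job_B -> active={job_C:*/14}
  job_C: interval 14, next fire after T=181 is 182
Earliest fire time = 182 (job job_C)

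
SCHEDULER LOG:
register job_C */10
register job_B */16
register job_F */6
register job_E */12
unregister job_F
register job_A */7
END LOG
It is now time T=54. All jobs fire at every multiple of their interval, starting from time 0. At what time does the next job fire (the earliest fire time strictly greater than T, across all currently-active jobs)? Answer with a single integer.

Op 1: register job_C */10 -> active={job_C:*/10}
Op 2: register job_B */16 -> active={job_B:*/16, job_C:*/10}
Op 3: register job_F */6 -> active={job_B:*/16, job_C:*/10, job_F:*/6}
Op 4: register job_E */12 -> active={job_B:*/16, job_C:*/10, job_E:*/12, job_F:*/6}
Op 5: unregister job_F -> active={job_B:*/16, job_C:*/10, job_E:*/12}
Op 6: register job_A */7 -> active={job_A:*/7, job_B:*/16, job_C:*/10, job_E:*/12}
  job_A: interval 7, next fire after T=54 is 56
  job_B: interval 16, next fire after T=54 is 64
  job_C: interval 10, next fire after T=54 is 60
  job_E: interval 12, next fire after T=54 is 60
Earliest fire time = 56 (job job_A)

Answer: 56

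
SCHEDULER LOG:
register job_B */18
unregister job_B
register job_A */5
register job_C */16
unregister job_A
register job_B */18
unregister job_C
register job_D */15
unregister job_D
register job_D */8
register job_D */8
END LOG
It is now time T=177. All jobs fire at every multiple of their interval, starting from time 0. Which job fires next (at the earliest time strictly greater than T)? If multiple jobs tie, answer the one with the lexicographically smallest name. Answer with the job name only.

Op 1: register job_B */18 -> active={job_B:*/18}
Op 2: unregister job_B -> active={}
Op 3: register job_A */5 -> active={job_A:*/5}
Op 4: register job_C */16 -> active={job_A:*/5, job_C:*/16}
Op 5: unregister job_A -> active={job_C:*/16}
Op 6: register job_B */18 -> active={job_B:*/18, job_C:*/16}
Op 7: unregister job_C -> active={job_B:*/18}
Op 8: register job_D */15 -> active={job_B:*/18, job_D:*/15}
Op 9: unregister job_D -> active={job_B:*/18}
Op 10: register job_D */8 -> active={job_B:*/18, job_D:*/8}
Op 11: register job_D */8 -> active={job_B:*/18, job_D:*/8}
  job_B: interval 18, next fire after T=177 is 180
  job_D: interval 8, next fire after T=177 is 184
Earliest = 180, winner (lex tiebreak) = job_B

Answer: job_B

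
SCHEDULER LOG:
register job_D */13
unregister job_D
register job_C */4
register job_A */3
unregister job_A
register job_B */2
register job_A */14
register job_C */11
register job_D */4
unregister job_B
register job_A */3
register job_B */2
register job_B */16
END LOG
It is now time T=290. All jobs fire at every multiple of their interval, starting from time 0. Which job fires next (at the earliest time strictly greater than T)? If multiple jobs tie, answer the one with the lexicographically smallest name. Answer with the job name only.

Op 1: register job_D */13 -> active={job_D:*/13}
Op 2: unregister job_D -> active={}
Op 3: register job_C */4 -> active={job_C:*/4}
Op 4: register job_A */3 -> active={job_A:*/3, job_C:*/4}
Op 5: unregister job_A -> active={job_C:*/4}
Op 6: register job_B */2 -> active={job_B:*/2, job_C:*/4}
Op 7: register job_A */14 -> active={job_A:*/14, job_B:*/2, job_C:*/4}
Op 8: register job_C */11 -> active={job_A:*/14, job_B:*/2, job_C:*/11}
Op 9: register job_D */4 -> active={job_A:*/14, job_B:*/2, job_C:*/11, job_D:*/4}
Op 10: unregister job_B -> active={job_A:*/14, job_C:*/11, job_D:*/4}
Op 11: register job_A */3 -> active={job_A:*/3, job_C:*/11, job_D:*/4}
Op 12: register job_B */2 -> active={job_A:*/3, job_B:*/2, job_C:*/11, job_D:*/4}
Op 13: register job_B */16 -> active={job_A:*/3, job_B:*/16, job_C:*/11, job_D:*/4}
  job_A: interval 3, next fire after T=290 is 291
  job_B: interval 16, next fire after T=290 is 304
  job_C: interval 11, next fire after T=290 is 297
  job_D: interval 4, next fire after T=290 is 292
Earliest = 291, winner (lex tiebreak) = job_A

Answer: job_A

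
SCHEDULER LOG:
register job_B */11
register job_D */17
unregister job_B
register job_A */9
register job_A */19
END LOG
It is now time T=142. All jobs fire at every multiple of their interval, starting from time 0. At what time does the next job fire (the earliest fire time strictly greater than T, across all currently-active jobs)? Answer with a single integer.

Op 1: register job_B */11 -> active={job_B:*/11}
Op 2: register job_D */17 -> active={job_B:*/11, job_D:*/17}
Op 3: unregister job_B -> active={job_D:*/17}
Op 4: register job_A */9 -> active={job_A:*/9, job_D:*/17}
Op 5: register job_A */19 -> active={job_A:*/19, job_D:*/17}
  job_A: interval 19, next fire after T=142 is 152
  job_D: interval 17, next fire after T=142 is 153
Earliest fire time = 152 (job job_A)

Answer: 152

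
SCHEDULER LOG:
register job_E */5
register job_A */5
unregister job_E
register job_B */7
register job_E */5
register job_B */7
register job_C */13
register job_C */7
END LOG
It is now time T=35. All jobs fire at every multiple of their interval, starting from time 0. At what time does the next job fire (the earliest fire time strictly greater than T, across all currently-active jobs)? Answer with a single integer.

Answer: 40

Derivation:
Op 1: register job_E */5 -> active={job_E:*/5}
Op 2: register job_A */5 -> active={job_A:*/5, job_E:*/5}
Op 3: unregister job_E -> active={job_A:*/5}
Op 4: register job_B */7 -> active={job_A:*/5, job_B:*/7}
Op 5: register job_E */5 -> active={job_A:*/5, job_B:*/7, job_E:*/5}
Op 6: register job_B */7 -> active={job_A:*/5, job_B:*/7, job_E:*/5}
Op 7: register job_C */13 -> active={job_A:*/5, job_B:*/7, job_C:*/13, job_E:*/5}
Op 8: register job_C */7 -> active={job_A:*/5, job_B:*/7, job_C:*/7, job_E:*/5}
  job_A: interval 5, next fire after T=35 is 40
  job_B: interval 7, next fire after T=35 is 42
  job_C: interval 7, next fire after T=35 is 42
  job_E: interval 5, next fire after T=35 is 40
Earliest fire time = 40 (job job_A)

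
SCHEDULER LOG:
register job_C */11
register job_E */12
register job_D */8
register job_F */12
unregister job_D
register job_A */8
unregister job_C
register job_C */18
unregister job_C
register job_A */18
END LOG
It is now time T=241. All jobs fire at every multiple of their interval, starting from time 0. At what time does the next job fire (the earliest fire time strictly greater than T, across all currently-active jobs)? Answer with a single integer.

Op 1: register job_C */11 -> active={job_C:*/11}
Op 2: register job_E */12 -> active={job_C:*/11, job_E:*/12}
Op 3: register job_D */8 -> active={job_C:*/11, job_D:*/8, job_E:*/12}
Op 4: register job_F */12 -> active={job_C:*/11, job_D:*/8, job_E:*/12, job_F:*/12}
Op 5: unregister job_D -> active={job_C:*/11, job_E:*/12, job_F:*/12}
Op 6: register job_A */8 -> active={job_A:*/8, job_C:*/11, job_E:*/12, job_F:*/12}
Op 7: unregister job_C -> active={job_A:*/8, job_E:*/12, job_F:*/12}
Op 8: register job_C */18 -> active={job_A:*/8, job_C:*/18, job_E:*/12, job_F:*/12}
Op 9: unregister job_C -> active={job_A:*/8, job_E:*/12, job_F:*/12}
Op 10: register job_A */18 -> active={job_A:*/18, job_E:*/12, job_F:*/12}
  job_A: interval 18, next fire after T=241 is 252
  job_E: interval 12, next fire after T=241 is 252
  job_F: interval 12, next fire after T=241 is 252
Earliest fire time = 252 (job job_A)

Answer: 252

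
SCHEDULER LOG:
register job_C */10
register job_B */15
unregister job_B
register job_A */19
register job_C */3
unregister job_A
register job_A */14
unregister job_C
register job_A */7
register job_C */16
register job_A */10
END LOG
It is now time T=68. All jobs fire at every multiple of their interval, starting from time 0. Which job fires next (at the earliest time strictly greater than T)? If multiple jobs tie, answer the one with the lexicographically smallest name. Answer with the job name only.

Answer: job_A

Derivation:
Op 1: register job_C */10 -> active={job_C:*/10}
Op 2: register job_B */15 -> active={job_B:*/15, job_C:*/10}
Op 3: unregister job_B -> active={job_C:*/10}
Op 4: register job_A */19 -> active={job_A:*/19, job_C:*/10}
Op 5: register job_C */3 -> active={job_A:*/19, job_C:*/3}
Op 6: unregister job_A -> active={job_C:*/3}
Op 7: register job_A */14 -> active={job_A:*/14, job_C:*/3}
Op 8: unregister job_C -> active={job_A:*/14}
Op 9: register job_A */7 -> active={job_A:*/7}
Op 10: register job_C */16 -> active={job_A:*/7, job_C:*/16}
Op 11: register job_A */10 -> active={job_A:*/10, job_C:*/16}
  job_A: interval 10, next fire after T=68 is 70
  job_C: interval 16, next fire after T=68 is 80
Earliest = 70, winner (lex tiebreak) = job_A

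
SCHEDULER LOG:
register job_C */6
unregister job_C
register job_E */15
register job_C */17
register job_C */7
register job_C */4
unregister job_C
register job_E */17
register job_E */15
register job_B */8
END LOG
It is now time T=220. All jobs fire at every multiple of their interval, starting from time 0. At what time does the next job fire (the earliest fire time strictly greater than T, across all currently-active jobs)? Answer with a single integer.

Op 1: register job_C */6 -> active={job_C:*/6}
Op 2: unregister job_C -> active={}
Op 3: register job_E */15 -> active={job_E:*/15}
Op 4: register job_C */17 -> active={job_C:*/17, job_E:*/15}
Op 5: register job_C */7 -> active={job_C:*/7, job_E:*/15}
Op 6: register job_C */4 -> active={job_C:*/4, job_E:*/15}
Op 7: unregister job_C -> active={job_E:*/15}
Op 8: register job_E */17 -> active={job_E:*/17}
Op 9: register job_E */15 -> active={job_E:*/15}
Op 10: register job_B */8 -> active={job_B:*/8, job_E:*/15}
  job_B: interval 8, next fire after T=220 is 224
  job_E: interval 15, next fire after T=220 is 225
Earliest fire time = 224 (job job_B)

Answer: 224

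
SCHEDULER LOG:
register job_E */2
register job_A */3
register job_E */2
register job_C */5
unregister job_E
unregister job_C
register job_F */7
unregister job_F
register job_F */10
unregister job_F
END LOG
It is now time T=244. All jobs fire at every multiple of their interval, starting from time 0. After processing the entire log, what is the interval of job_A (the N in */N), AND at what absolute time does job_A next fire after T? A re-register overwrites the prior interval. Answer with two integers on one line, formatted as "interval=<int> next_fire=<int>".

Op 1: register job_E */2 -> active={job_E:*/2}
Op 2: register job_A */3 -> active={job_A:*/3, job_E:*/2}
Op 3: register job_E */2 -> active={job_A:*/3, job_E:*/2}
Op 4: register job_C */5 -> active={job_A:*/3, job_C:*/5, job_E:*/2}
Op 5: unregister job_E -> active={job_A:*/3, job_C:*/5}
Op 6: unregister job_C -> active={job_A:*/3}
Op 7: register job_F */7 -> active={job_A:*/3, job_F:*/7}
Op 8: unregister job_F -> active={job_A:*/3}
Op 9: register job_F */10 -> active={job_A:*/3, job_F:*/10}
Op 10: unregister job_F -> active={job_A:*/3}
Final interval of job_A = 3
Next fire of job_A after T=244: (244//3+1)*3 = 246

Answer: interval=3 next_fire=246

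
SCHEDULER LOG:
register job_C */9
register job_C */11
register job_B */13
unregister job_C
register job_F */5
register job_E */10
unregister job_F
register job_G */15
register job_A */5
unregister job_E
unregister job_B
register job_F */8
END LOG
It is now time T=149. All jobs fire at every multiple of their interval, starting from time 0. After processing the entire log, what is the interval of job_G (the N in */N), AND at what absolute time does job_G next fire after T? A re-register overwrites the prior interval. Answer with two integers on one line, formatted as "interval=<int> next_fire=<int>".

Op 1: register job_C */9 -> active={job_C:*/9}
Op 2: register job_C */11 -> active={job_C:*/11}
Op 3: register job_B */13 -> active={job_B:*/13, job_C:*/11}
Op 4: unregister job_C -> active={job_B:*/13}
Op 5: register job_F */5 -> active={job_B:*/13, job_F:*/5}
Op 6: register job_E */10 -> active={job_B:*/13, job_E:*/10, job_F:*/5}
Op 7: unregister job_F -> active={job_B:*/13, job_E:*/10}
Op 8: register job_G */15 -> active={job_B:*/13, job_E:*/10, job_G:*/15}
Op 9: register job_A */5 -> active={job_A:*/5, job_B:*/13, job_E:*/10, job_G:*/15}
Op 10: unregister job_E -> active={job_A:*/5, job_B:*/13, job_G:*/15}
Op 11: unregister job_B -> active={job_A:*/5, job_G:*/15}
Op 12: register job_F */8 -> active={job_A:*/5, job_F:*/8, job_G:*/15}
Final interval of job_G = 15
Next fire of job_G after T=149: (149//15+1)*15 = 150

Answer: interval=15 next_fire=150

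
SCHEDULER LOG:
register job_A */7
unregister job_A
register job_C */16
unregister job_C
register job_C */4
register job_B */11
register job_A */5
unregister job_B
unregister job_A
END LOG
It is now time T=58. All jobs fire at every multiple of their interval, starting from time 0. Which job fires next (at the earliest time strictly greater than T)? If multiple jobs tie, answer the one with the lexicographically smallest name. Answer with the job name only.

Op 1: register job_A */7 -> active={job_A:*/7}
Op 2: unregister job_A -> active={}
Op 3: register job_C */16 -> active={job_C:*/16}
Op 4: unregister job_C -> active={}
Op 5: register job_C */4 -> active={job_C:*/4}
Op 6: register job_B */11 -> active={job_B:*/11, job_C:*/4}
Op 7: register job_A */5 -> active={job_A:*/5, job_B:*/11, job_C:*/4}
Op 8: unregister job_B -> active={job_A:*/5, job_C:*/4}
Op 9: unregister job_A -> active={job_C:*/4}
  job_C: interval 4, next fire after T=58 is 60
Earliest = 60, winner (lex tiebreak) = job_C

Answer: job_C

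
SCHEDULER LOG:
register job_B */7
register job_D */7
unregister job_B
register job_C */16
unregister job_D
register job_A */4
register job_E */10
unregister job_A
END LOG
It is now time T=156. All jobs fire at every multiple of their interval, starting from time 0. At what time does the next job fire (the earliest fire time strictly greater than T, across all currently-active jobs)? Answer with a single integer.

Answer: 160

Derivation:
Op 1: register job_B */7 -> active={job_B:*/7}
Op 2: register job_D */7 -> active={job_B:*/7, job_D:*/7}
Op 3: unregister job_B -> active={job_D:*/7}
Op 4: register job_C */16 -> active={job_C:*/16, job_D:*/7}
Op 5: unregister job_D -> active={job_C:*/16}
Op 6: register job_A */4 -> active={job_A:*/4, job_C:*/16}
Op 7: register job_E */10 -> active={job_A:*/4, job_C:*/16, job_E:*/10}
Op 8: unregister job_A -> active={job_C:*/16, job_E:*/10}
  job_C: interval 16, next fire after T=156 is 160
  job_E: interval 10, next fire after T=156 is 160
Earliest fire time = 160 (job job_C)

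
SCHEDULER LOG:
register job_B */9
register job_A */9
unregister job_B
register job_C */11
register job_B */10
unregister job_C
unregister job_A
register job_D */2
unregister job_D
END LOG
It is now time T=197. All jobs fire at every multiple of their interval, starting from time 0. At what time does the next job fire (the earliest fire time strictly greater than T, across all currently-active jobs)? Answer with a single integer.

Answer: 200

Derivation:
Op 1: register job_B */9 -> active={job_B:*/9}
Op 2: register job_A */9 -> active={job_A:*/9, job_B:*/9}
Op 3: unregister job_B -> active={job_A:*/9}
Op 4: register job_C */11 -> active={job_A:*/9, job_C:*/11}
Op 5: register job_B */10 -> active={job_A:*/9, job_B:*/10, job_C:*/11}
Op 6: unregister job_C -> active={job_A:*/9, job_B:*/10}
Op 7: unregister job_A -> active={job_B:*/10}
Op 8: register job_D */2 -> active={job_B:*/10, job_D:*/2}
Op 9: unregister job_D -> active={job_B:*/10}
  job_B: interval 10, next fire after T=197 is 200
Earliest fire time = 200 (job job_B)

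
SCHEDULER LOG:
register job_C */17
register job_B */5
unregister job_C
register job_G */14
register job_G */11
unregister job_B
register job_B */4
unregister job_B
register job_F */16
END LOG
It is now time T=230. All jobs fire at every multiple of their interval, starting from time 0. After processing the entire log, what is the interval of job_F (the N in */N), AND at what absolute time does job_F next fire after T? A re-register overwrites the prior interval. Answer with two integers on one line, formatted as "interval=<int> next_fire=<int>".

Op 1: register job_C */17 -> active={job_C:*/17}
Op 2: register job_B */5 -> active={job_B:*/5, job_C:*/17}
Op 3: unregister job_C -> active={job_B:*/5}
Op 4: register job_G */14 -> active={job_B:*/5, job_G:*/14}
Op 5: register job_G */11 -> active={job_B:*/5, job_G:*/11}
Op 6: unregister job_B -> active={job_G:*/11}
Op 7: register job_B */4 -> active={job_B:*/4, job_G:*/11}
Op 8: unregister job_B -> active={job_G:*/11}
Op 9: register job_F */16 -> active={job_F:*/16, job_G:*/11}
Final interval of job_F = 16
Next fire of job_F after T=230: (230//16+1)*16 = 240

Answer: interval=16 next_fire=240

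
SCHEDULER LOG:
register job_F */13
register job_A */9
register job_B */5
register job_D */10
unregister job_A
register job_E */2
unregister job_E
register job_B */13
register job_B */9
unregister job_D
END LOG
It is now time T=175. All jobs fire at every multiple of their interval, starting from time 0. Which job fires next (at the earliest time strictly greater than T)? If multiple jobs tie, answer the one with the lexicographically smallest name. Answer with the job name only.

Op 1: register job_F */13 -> active={job_F:*/13}
Op 2: register job_A */9 -> active={job_A:*/9, job_F:*/13}
Op 3: register job_B */5 -> active={job_A:*/9, job_B:*/5, job_F:*/13}
Op 4: register job_D */10 -> active={job_A:*/9, job_B:*/5, job_D:*/10, job_F:*/13}
Op 5: unregister job_A -> active={job_B:*/5, job_D:*/10, job_F:*/13}
Op 6: register job_E */2 -> active={job_B:*/5, job_D:*/10, job_E:*/2, job_F:*/13}
Op 7: unregister job_E -> active={job_B:*/5, job_D:*/10, job_F:*/13}
Op 8: register job_B */13 -> active={job_B:*/13, job_D:*/10, job_F:*/13}
Op 9: register job_B */9 -> active={job_B:*/9, job_D:*/10, job_F:*/13}
Op 10: unregister job_D -> active={job_B:*/9, job_F:*/13}
  job_B: interval 9, next fire after T=175 is 180
  job_F: interval 13, next fire after T=175 is 182
Earliest = 180, winner (lex tiebreak) = job_B

Answer: job_B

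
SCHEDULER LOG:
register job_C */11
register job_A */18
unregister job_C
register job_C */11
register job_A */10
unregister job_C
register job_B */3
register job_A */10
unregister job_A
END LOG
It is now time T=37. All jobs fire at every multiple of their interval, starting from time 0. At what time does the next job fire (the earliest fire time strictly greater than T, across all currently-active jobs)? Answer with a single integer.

Answer: 39

Derivation:
Op 1: register job_C */11 -> active={job_C:*/11}
Op 2: register job_A */18 -> active={job_A:*/18, job_C:*/11}
Op 3: unregister job_C -> active={job_A:*/18}
Op 4: register job_C */11 -> active={job_A:*/18, job_C:*/11}
Op 5: register job_A */10 -> active={job_A:*/10, job_C:*/11}
Op 6: unregister job_C -> active={job_A:*/10}
Op 7: register job_B */3 -> active={job_A:*/10, job_B:*/3}
Op 8: register job_A */10 -> active={job_A:*/10, job_B:*/3}
Op 9: unregister job_A -> active={job_B:*/3}
  job_B: interval 3, next fire after T=37 is 39
Earliest fire time = 39 (job job_B)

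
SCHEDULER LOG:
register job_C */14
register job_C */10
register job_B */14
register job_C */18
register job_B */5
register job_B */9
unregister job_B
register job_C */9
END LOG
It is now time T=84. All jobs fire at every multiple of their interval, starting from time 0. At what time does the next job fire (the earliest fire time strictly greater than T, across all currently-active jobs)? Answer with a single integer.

Answer: 90

Derivation:
Op 1: register job_C */14 -> active={job_C:*/14}
Op 2: register job_C */10 -> active={job_C:*/10}
Op 3: register job_B */14 -> active={job_B:*/14, job_C:*/10}
Op 4: register job_C */18 -> active={job_B:*/14, job_C:*/18}
Op 5: register job_B */5 -> active={job_B:*/5, job_C:*/18}
Op 6: register job_B */9 -> active={job_B:*/9, job_C:*/18}
Op 7: unregister job_B -> active={job_C:*/18}
Op 8: register job_C */9 -> active={job_C:*/9}
  job_C: interval 9, next fire after T=84 is 90
Earliest fire time = 90 (job job_C)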